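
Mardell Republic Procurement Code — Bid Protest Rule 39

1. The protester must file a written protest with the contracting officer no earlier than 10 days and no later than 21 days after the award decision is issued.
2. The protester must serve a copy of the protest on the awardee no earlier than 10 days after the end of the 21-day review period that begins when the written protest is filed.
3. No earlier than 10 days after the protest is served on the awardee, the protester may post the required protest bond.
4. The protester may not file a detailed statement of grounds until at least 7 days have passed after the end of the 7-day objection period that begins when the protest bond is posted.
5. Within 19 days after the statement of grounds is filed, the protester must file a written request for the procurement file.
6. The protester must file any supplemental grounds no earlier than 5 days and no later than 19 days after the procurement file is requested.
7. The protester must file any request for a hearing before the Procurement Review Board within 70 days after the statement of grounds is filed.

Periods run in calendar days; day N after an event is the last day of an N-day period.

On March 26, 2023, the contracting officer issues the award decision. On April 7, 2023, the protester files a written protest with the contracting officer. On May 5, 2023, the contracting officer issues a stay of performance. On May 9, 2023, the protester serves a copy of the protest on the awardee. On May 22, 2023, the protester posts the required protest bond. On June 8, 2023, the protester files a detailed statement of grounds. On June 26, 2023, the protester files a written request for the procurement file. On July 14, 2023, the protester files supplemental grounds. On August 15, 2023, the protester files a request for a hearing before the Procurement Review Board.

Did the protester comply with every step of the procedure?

Step 1 — 10 and 21 days from March 26, 2023 (when the award decision is issued) are April 5, 2023 and April 16, 2023 respectively; done April 7, 2023 — within the window.
Step 2 — must wait 10 days from April 28, 2023 (end of the 21-day review period, which began when the written protest is filed on April 7, 2023), so not before May 8, 2023; May 9, 2023 is on or after that date.
Step 3 — must wait 10 days from May 9, 2023 (when the protest is served on the awardee), so not before May 19, 2023; done May 22, 2023 — permitted.
Step 4 — must wait 7 days from May 29, 2023 (end of the 7-day objection period, which began when the protest bond is posted on May 22, 2023), so not before June 5, 2023; done June 8, 2023, after the minimum wait.
Step 5 — counting 19 days from June 8, 2023 (when the statement of grounds is filed) gives a deadline of June 27, 2023; completed June 26, 2023, before the deadline.
Step 6 — 5 and 19 days from June 26, 2023 (when the procurement file is requested) are July 1, 2023 and July 15, 2023 respectively; done July 14, 2023, which is between those dates.
Step 7 — counting 70 days from June 8, 2023 (when the statement of grounds is filed) gives a deadline of August 17, 2023; completed August 15, 2023, before the deadline.

Yes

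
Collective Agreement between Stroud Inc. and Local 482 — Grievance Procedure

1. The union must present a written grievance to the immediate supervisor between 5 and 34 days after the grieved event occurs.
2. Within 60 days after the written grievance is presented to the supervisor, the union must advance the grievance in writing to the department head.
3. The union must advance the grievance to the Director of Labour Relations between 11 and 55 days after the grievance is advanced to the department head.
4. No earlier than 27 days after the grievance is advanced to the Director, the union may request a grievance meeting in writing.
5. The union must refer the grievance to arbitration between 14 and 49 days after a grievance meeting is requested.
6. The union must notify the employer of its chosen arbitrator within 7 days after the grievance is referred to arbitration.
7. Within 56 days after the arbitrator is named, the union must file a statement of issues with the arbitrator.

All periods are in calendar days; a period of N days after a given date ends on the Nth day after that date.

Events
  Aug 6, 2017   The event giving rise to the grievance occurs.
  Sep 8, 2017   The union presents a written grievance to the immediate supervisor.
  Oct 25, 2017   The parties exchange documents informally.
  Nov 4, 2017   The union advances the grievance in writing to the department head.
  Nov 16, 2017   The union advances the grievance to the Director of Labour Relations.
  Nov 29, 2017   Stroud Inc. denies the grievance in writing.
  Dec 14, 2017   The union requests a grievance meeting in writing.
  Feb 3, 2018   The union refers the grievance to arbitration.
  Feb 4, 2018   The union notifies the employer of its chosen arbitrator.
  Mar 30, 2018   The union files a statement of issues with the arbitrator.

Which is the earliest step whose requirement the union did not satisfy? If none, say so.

Step 5

Step 1: the window is 5–34 days after Aug 6, 2017 (when the grieved event occurs), so Aug 11, 2017 through Sep 9, 2017; done Sep 8, 2017, which is between those dates.
Step 2: 60 days after Sep 8, 2017 (when the written grievance is presented to the supervisor) is Nov 7, 2017; completed Nov 4, 2017, before the deadline.
Step 3: the window is 11–55 days after Nov 4, 2017 (when the grievance is advanced to the department head), so Nov 15, 2017 through Dec 29, 2017; done Nov 16, 2017 — within the window.
Step 4: the earliest permitted date is 27 days after Nov 16, 2017 (when the grievance is advanced to the Director), i.e. Dec 13, 2017; done Dec 14, 2017, after the minimum wait.
Step 5: the window is 14–49 days after Dec 14, 2017 (when a grievance meeting is requested), so Dec 28, 2017 through Feb 1, 2018; Feb 3, 2018 is 2 days past the end of the window.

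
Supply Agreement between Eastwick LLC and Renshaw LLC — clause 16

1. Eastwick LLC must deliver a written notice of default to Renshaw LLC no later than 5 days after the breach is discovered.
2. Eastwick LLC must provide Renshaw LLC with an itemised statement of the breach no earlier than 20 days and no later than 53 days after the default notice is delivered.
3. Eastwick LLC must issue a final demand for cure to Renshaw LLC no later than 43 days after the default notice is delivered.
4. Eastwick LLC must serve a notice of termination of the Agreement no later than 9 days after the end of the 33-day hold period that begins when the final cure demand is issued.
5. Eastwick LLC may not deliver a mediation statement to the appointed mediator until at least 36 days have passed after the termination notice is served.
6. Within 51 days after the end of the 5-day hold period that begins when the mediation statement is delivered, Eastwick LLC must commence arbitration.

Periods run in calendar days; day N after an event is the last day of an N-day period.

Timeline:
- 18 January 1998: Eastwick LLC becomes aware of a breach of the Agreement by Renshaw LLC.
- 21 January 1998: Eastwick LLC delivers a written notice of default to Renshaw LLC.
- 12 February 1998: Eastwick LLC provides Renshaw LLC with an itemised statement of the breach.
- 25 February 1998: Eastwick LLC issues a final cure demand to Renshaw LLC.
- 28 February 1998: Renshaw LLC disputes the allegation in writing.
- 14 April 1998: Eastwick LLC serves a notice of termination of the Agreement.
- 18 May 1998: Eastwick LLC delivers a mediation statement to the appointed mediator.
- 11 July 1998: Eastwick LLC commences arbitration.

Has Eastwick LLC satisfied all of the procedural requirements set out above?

(1) due by 18 January 1998 + 5 days = 23 January 1998; 21 January 1998 is within that limit.
(2) the permitted window runs from 21 January 1998 + 20 = 10 February 1998 to 21 January 1998 + 53 = 15 March 1998; done 12 February 1998, which is between those dates.
(3) due by 21 January 1998 + 43 days = 5 March 1998; 25 February 1998 is within that limit.
(4) due by 30 March 1998 + 9 days = 8 April 1998; not done until 14 April 1998, 6 days after the deadline.
No need to go further; step 4 was not satisfied.

No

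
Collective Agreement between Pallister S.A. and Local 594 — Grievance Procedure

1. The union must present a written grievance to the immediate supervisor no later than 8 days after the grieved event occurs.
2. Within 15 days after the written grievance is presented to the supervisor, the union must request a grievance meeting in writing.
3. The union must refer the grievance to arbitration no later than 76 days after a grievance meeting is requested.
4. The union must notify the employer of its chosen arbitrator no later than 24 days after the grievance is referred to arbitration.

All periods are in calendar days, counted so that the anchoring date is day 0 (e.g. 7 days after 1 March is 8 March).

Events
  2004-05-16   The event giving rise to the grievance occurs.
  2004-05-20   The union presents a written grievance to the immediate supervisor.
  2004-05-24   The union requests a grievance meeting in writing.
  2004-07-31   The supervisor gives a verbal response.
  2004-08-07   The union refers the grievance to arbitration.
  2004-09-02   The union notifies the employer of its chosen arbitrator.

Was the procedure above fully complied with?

Step 1: 8 days after 2004-05-16 (when the grieved event occurs) is 2004-05-24; done 2004-05-20 — timely.
Step 2: 15 days after 2004-05-20 (when the written grievance is presented to the supervisor) is 2004-06-04; completed 2004-05-24, before the deadline.
Step 3: 76 days after 2004-05-24 (when a grievance meeting is requested) is 2004-08-08; done 2004-08-07 — timely.
Step 4: 24 days after 2004-08-07 (when the grievance is referred to arbitration) is 2004-08-31; 2004-09-02 misses that deadline by 2 days.
Later steps need not be reached.

No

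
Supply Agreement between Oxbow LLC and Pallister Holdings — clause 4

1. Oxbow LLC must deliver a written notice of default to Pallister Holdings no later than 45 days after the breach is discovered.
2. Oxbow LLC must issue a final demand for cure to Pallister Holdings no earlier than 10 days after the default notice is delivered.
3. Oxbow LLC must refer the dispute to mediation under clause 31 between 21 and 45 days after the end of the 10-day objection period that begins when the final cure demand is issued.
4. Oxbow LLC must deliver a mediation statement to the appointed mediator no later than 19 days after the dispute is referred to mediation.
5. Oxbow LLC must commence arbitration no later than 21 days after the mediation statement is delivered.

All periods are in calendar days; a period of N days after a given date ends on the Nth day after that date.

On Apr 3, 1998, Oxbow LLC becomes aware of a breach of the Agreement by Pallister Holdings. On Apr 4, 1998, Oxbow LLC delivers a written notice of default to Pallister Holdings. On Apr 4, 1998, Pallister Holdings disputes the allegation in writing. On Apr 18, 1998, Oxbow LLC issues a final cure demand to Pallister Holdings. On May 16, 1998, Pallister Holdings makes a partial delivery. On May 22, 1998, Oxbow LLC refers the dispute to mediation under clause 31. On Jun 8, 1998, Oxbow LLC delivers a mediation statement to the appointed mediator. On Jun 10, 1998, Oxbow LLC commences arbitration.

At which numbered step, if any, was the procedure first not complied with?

None — every step was satisfied

Step 1: 45 days after Apr 3, 1998 (when the breach is discovered) is May 18, 1998; Apr 4, 1998 is within that limit.
Step 2: the earliest permitted date is 10 days after Apr 4, 1998 (when the default notice is delivered), i.e. Apr 14, 1998; done Apr 18, 1998 — permitted.
Step 3: the window is 21–45 days after Apr 28, 1998 (end of the 10-day objection period, which began when the final cure demand is issued on Apr 18, 1998), so May 19, 1998 through Jun 12, 1998; done May 22, 1998, which is between those dates.
Step 4: 19 days after May 22, 1998 (when the dispute is referred to mediation) is Jun 10, 1998; completed Jun 8, 1998, before the deadline.
Step 5: 21 days after Jun 8, 1998 (when the mediation statement is delivered) is Jun 29, 1998; Jun 10, 1998 is within that limit.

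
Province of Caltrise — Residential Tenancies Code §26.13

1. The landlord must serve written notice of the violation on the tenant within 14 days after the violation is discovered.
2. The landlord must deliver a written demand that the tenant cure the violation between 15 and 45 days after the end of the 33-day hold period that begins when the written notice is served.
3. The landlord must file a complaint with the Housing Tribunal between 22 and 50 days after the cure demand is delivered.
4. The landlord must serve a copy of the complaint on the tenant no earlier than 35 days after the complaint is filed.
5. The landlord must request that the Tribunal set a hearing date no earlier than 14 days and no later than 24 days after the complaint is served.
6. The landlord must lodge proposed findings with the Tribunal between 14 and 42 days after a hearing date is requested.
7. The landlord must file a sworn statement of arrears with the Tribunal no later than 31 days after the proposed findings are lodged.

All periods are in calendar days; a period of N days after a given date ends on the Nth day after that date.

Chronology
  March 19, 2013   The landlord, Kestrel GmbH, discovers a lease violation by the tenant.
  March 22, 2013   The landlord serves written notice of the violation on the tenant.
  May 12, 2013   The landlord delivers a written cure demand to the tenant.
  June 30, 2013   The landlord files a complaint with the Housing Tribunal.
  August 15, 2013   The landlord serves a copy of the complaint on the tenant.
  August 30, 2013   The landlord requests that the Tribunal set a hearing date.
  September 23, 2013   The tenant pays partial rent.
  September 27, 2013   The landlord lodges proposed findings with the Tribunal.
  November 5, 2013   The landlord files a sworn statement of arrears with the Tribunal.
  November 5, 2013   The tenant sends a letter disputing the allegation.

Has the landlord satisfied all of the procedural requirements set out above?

No

(1) due by March 19, 2013 + 14 days = April 2, 2013; March 22, 2013 is within that limit.
(2) the permitted window runs from April 24, 2013 + 15 = May 9, 2013 to April 24, 2013 + 45 = June 8, 2013; done May 12, 2013 — within the window.
(3) the permitted window runs from May 12, 2013 + 22 = June 3, 2013 to May 12, 2013 + 50 = July 1, 2013; June 30, 2013 falls inside that range.
(4) permitted from June 30, 2013 + 35 days = August 4, 2013 onward; August 15, 2013 is on or after that date.
(5) the permitted window runs from August 15, 2013 + 14 = August 29, 2013 to August 15, 2013 + 24 = September 8, 2013; August 30, 2013 falls inside that range.
(6) the permitted window runs from August 30, 2013 + 14 = September 13, 2013 to August 30, 2013 + 42 = October 11, 2013; done September 27, 2013, which is between those dates.
(7) due by September 27, 2013 + 31 days = October 28, 2013; done November 5, 2013 — 8 days late.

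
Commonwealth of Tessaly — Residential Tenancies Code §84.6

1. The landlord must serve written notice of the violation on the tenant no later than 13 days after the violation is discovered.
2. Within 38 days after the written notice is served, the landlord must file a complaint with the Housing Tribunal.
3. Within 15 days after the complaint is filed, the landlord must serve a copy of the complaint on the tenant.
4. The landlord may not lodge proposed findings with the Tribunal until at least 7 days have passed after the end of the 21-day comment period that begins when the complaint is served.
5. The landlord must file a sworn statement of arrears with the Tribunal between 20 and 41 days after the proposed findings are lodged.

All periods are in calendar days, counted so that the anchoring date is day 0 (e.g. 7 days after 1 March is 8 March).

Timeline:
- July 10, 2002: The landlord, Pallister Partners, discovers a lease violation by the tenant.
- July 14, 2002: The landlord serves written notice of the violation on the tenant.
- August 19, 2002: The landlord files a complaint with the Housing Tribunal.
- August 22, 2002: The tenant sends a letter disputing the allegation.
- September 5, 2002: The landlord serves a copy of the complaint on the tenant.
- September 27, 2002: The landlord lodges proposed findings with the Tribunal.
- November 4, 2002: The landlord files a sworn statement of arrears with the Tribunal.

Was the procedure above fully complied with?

Step 1 — counting 13 days from July 10, 2002 (when the violation is discovered) gives a deadline of July 23, 2002; completed July 14, 2002, before the deadline.
Step 2 — counting 38 days from July 14, 2002 (when the written notice is served) gives a deadline of August 21, 2002; done August 19, 2002 — timely.
Step 3 — counting 15 days from August 19, 2002 (when the complaint is filed) gives a deadline of September 3, 2002; not done until September 5, 2002, 2 days after the deadline.

No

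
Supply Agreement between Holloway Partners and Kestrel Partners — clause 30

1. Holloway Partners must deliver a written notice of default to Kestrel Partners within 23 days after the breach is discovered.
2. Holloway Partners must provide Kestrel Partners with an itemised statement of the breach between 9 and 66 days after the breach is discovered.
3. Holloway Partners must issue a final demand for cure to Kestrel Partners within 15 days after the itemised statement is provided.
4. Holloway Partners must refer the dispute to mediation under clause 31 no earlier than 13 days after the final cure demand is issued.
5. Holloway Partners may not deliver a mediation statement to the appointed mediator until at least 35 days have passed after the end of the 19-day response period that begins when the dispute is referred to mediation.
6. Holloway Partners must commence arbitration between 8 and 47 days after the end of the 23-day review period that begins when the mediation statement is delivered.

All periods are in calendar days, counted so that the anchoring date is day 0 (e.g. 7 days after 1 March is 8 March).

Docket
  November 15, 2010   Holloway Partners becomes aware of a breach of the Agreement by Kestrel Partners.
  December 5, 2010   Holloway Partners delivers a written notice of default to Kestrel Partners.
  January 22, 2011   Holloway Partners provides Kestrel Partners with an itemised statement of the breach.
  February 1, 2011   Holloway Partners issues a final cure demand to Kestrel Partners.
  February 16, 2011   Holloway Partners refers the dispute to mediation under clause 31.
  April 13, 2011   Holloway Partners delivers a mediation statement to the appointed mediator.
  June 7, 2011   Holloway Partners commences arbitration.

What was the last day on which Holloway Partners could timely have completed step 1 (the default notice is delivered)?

December 8, 2010

Step 1 runs from November 15, 2010, when the breach is discovered. 23 days after November 15, 2010 is December 8, 2010.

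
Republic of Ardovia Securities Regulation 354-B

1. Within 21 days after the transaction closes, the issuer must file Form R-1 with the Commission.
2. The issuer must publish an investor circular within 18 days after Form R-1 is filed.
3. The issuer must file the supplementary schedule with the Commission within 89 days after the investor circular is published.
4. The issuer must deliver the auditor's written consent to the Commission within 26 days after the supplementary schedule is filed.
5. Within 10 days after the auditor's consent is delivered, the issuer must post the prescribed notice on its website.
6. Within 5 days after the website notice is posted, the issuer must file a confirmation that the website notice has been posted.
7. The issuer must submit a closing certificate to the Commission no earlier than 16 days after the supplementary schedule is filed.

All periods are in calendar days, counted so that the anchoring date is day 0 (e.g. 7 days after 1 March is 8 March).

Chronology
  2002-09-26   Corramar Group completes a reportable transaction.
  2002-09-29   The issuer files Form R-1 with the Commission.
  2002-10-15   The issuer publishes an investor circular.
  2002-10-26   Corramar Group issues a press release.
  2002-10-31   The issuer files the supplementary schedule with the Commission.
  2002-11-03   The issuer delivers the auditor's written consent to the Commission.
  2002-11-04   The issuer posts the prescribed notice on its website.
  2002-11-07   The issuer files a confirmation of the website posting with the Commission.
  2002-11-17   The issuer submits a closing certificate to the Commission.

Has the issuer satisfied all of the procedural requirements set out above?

Yes

Step 1 — counting 21 days from 2002-09-26 (when the transaction closes) gives a deadline of 2002-10-17; done 2002-09-29 — timely.
Step 2 — counting 18 days from 2002-09-29 (when Form R-1 is filed) gives a deadline of 2002-10-17; 2002-10-15 is within that limit.
Step 3 — counting 89 days from 2002-10-15 (when the investor circular is published) gives a deadline of 2003-01-12; completed 2002-10-31, before the deadline.
Step 4 — counting 26 days from 2002-10-31 (when the supplementary schedule is filed) gives a deadline of 2002-11-26; completed 2002-11-03, before the deadline.
Step 5 — counting 10 days from 2002-11-03 (when the auditor's consent is delivered) gives a deadline of 2002-11-13; done 2002-11-04 — timely.
Step 6 — counting 5 days from 2002-11-04 (when the website notice is posted) gives a deadline of 2002-11-09; 2002-11-07 is within that limit.
Step 7 — must wait 16 days from 2002-10-31 (when the supplementary schedule is filed), so not before 2002-11-16; done 2002-11-17, after the minimum wait.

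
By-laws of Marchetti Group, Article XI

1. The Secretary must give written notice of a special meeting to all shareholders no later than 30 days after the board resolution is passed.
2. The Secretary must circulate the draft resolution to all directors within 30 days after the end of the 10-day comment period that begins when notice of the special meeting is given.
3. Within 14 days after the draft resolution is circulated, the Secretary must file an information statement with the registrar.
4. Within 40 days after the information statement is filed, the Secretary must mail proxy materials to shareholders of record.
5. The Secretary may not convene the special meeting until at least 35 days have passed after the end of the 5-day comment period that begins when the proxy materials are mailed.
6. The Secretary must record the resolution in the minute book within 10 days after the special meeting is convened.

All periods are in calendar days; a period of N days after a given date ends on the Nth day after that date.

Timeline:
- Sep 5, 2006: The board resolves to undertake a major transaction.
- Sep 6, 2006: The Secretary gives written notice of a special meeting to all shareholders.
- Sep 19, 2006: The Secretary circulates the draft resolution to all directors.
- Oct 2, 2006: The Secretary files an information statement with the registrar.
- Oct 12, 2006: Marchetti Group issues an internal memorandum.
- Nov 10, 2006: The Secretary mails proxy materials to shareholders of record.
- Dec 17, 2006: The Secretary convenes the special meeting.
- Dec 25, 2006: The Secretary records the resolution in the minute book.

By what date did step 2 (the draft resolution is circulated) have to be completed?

Notice of the special meeting is given on Sep 6, 2006; the 10-day comment period therefore ends Sep 16, 2006, and step 2 runs from that date. 30 days after Sep 16, 2006 is Oct 16, 2006.

Oct 16, 2006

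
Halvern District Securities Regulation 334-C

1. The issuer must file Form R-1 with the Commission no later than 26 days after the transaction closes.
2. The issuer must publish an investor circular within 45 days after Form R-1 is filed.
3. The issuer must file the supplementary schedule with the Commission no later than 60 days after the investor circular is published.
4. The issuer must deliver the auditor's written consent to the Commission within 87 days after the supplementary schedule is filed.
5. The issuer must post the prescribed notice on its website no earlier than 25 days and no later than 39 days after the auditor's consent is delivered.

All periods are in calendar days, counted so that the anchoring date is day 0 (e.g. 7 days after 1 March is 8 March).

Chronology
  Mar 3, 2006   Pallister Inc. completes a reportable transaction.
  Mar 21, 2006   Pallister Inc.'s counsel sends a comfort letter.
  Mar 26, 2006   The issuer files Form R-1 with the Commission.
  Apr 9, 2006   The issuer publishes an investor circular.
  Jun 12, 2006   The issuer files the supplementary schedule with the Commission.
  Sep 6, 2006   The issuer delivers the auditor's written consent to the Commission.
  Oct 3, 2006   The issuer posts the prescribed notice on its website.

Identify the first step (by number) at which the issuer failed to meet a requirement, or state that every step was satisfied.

Step 1 — counting 26 days from Mar 3, 2006 (when the transaction closes) gives a deadline of Mar 29, 2006; Mar 26, 2006 is within that limit.
Step 2 — counting 45 days from Mar 26, 2006 (when Form R-1 is filed) gives a deadline of May 10, 2006; completed Apr 9, 2006, before the deadline.
Step 3 — counting 60 days from Apr 9, 2006 (when the investor circular is published) gives a deadline of Jun 8, 2006; not done until Jun 12, 2006, 4 days after the deadline.

Step 3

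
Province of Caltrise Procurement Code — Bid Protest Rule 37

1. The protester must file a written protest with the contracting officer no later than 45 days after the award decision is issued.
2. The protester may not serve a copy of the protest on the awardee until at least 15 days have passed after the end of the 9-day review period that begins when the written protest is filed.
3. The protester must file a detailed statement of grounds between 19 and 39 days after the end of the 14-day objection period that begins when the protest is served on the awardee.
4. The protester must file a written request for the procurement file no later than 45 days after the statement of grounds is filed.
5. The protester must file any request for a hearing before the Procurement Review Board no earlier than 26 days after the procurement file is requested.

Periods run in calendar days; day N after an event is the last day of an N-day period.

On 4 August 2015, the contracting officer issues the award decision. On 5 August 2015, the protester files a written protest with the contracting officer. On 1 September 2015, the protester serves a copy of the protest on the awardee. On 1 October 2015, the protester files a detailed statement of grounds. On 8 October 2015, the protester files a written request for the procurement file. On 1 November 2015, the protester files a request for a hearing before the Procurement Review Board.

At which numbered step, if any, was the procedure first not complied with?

Step 3

Step 1: 45 days after 4 August 2015 (when the award decision is issued) is 18 September 2015; completed 5 August 2015, before the deadline.
Step 2: the earliest permitted date is 15 days after 14 August 2015 (end of the 9-day review period, which began when the written protest is filed on 5 August 2015), i.e. 29 August 2015; 1 September 2015 is on or after that date.
Step 3: the window is 19–39 days after 15 September 2015 (end of the 14-day objection period, which began when the protest is served on the awardee on 1 September 2015), so 4 October 2015 through 24 October 2015; done 1 October 2015 — 3 days before the window opened.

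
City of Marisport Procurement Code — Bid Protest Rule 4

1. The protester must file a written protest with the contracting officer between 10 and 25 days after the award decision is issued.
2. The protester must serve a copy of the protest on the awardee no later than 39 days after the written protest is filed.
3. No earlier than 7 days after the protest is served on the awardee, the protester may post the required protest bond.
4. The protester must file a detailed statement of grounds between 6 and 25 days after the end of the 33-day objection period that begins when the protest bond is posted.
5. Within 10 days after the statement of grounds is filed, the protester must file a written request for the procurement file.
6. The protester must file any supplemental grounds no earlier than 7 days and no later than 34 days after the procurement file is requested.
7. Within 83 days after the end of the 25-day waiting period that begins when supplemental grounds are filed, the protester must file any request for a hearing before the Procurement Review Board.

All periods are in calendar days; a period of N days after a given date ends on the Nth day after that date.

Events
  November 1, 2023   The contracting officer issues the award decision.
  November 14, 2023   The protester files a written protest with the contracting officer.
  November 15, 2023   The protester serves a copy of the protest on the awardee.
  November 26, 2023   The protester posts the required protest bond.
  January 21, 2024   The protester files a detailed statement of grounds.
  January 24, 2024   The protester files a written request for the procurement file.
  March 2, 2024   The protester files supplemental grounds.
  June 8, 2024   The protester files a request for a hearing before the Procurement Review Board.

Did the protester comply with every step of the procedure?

No

(1) the permitted window runs from November 1, 2023 + 10 = November 11, 2023 to November 1, 2023 + 25 = November 26, 2023; November 14, 2023 falls inside that range.
(2) due by November 14, 2023 + 39 days = December 23, 2023; completed November 15, 2023, before the deadline.
(3) permitted from November 15, 2023 + 7 days = November 22, 2023 onward; done November 26, 2023 — permitted.
(4) the permitted window runs from December 29, 2023 + 6 = January 4, 2024 to December 29, 2023 + 25 = January 23, 2024; done January 21, 2024, which is between those dates.
(5) due by January 21, 2024 + 10 days = January 31, 2024; completed January 24, 2024, before the deadline.
(6) the permitted window runs from January 24, 2024 + 7 = January 31, 2024 to January 24, 2024 + 34 = February 27, 2024; done March 2, 2024 — 4 days after the window closed.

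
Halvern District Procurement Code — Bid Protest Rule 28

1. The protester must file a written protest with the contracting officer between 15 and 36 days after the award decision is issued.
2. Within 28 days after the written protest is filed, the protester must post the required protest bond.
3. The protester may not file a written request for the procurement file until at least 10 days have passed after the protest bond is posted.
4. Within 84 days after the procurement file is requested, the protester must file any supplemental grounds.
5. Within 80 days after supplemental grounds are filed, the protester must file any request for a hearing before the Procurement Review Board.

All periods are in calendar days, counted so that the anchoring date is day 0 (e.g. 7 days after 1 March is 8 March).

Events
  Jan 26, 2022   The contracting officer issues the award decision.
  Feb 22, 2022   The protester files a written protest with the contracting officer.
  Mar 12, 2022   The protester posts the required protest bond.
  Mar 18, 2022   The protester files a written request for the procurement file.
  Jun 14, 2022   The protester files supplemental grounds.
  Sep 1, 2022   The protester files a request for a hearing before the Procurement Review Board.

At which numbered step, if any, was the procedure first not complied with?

Step 1: the window is 15–36 days after Jan 26, 2022 (when the award decision is issued), so Feb 10, 2022 through Mar 3, 2022; done Feb 22, 2022 — within the window.
Step 2: 28 days after Feb 22, 2022 (when the written protest is filed) is Mar 22, 2022; completed Mar 12, 2022, before the deadline.
Step 3: the earliest permitted date is 10 days after Mar 12, 2022 (when the protest bond is posted), i.e. Mar 22, 2022; Mar 18, 2022 is 4 days before the earliest permitted date.

Step 3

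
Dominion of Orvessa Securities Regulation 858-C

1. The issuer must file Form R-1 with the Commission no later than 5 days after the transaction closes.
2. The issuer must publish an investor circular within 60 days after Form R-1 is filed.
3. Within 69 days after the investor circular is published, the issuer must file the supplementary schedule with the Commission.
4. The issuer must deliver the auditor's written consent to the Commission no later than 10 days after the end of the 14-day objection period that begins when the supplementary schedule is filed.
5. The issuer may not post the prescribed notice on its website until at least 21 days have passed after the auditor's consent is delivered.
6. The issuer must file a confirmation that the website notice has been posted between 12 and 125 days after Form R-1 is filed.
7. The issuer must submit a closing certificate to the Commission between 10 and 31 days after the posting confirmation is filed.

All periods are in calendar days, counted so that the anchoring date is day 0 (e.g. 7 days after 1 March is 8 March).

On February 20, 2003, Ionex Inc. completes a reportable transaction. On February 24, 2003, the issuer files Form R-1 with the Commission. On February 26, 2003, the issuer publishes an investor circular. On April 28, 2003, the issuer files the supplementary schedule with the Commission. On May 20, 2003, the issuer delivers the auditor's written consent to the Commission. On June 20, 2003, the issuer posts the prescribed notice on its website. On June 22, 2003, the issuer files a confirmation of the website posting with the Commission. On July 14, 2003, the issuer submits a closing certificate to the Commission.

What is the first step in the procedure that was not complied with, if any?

(1) due by February 20, 2003 + 5 days = February 25, 2003; completed February 24, 2003, before the deadline.
(2) due by February 24, 2003 + 60 days = April 25, 2003; completed February 26, 2003, before the deadline.
(3) due by February 26, 2003 + 69 days = May 6, 2003; completed April 28, 2003, before the deadline.
(4) due by May 12, 2003 + 10 days = May 22, 2003; done May 20, 2003 — timely.
(5) permitted from May 20, 2003 + 21 days = June 10, 2003 onward; June 20, 2003 is on or after that date.
(6) the permitted window runs from February 24, 2003 + 12 = March 8, 2003 to February 24, 2003 + 125 = June 29, 2003; June 22, 2003 falls inside that range.
(7) the permitted window runs from June 22, 2003 + 10 = July 2, 2003 to June 22, 2003 + 31 = July 23, 2003; done July 14, 2003, which is between those dates.

None — every step was satisfied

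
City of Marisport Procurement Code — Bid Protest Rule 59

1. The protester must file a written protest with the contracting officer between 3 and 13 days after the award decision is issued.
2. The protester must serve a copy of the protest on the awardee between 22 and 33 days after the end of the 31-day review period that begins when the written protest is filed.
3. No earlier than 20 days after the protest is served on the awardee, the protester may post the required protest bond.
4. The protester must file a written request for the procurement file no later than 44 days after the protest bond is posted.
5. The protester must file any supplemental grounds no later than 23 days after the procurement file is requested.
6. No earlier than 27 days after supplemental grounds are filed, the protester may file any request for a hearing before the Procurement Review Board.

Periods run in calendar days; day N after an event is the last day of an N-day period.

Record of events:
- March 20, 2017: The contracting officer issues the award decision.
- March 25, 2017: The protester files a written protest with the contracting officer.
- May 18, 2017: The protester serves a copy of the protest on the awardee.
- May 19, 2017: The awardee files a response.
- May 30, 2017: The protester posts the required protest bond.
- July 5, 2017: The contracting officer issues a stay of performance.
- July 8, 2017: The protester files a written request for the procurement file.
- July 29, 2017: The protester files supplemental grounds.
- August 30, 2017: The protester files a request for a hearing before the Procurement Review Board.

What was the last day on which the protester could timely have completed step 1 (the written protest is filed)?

April 2, 2017

Step 1 runs from March 20, 2017, when the award decision is issued. The window is 3–13 days after March 20, 2017; it closes on April 2, 2017.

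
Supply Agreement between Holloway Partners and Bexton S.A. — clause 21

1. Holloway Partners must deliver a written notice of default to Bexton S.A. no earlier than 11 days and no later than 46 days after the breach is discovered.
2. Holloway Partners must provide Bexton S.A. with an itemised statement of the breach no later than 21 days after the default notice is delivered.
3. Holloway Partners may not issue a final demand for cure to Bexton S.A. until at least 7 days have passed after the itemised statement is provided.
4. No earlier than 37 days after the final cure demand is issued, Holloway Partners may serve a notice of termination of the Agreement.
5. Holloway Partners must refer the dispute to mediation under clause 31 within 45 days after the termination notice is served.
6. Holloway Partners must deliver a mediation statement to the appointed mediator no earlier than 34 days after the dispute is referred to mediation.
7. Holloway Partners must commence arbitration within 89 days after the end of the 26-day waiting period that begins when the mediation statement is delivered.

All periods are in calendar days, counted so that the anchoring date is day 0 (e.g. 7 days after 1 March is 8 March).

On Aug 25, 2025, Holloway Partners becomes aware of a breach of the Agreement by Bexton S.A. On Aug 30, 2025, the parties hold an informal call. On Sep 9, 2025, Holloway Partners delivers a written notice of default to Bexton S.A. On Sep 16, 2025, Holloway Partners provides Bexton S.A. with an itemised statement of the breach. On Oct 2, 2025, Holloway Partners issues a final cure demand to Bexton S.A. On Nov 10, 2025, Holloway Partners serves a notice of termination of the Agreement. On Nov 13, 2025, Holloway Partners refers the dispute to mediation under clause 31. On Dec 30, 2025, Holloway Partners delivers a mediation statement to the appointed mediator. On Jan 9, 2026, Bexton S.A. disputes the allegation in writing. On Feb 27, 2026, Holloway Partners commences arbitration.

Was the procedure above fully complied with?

(1) the permitted window runs from Aug 25, 2025 + 11 = Sep 5, 2025 to Aug 25, 2025 + 46 = Oct 10, 2025; done Sep 9, 2025, which is between those dates.
(2) due by Sep 9, 2025 + 21 days = Sep 30, 2025; completed Sep 16, 2025, before the deadline.
(3) permitted from Sep 16, 2025 + 7 days = Sep 23, 2025 onward; done Oct 2, 2025 — permitted.
(4) permitted from Oct 2, 2025 + 37 days = Nov 8, 2025 onward; Nov 10, 2025 is on or after that date.
(5) due by Nov 10, 2025 + 45 days = Dec 25, 2025; done Nov 13, 2025 — timely.
(6) permitted from Nov 13, 2025 + 34 days = Dec 17, 2025 onward; done Dec 30, 2025 — permitted.
(7) due by Jan 25, 2026 + 89 days = Apr 24, 2026; done Feb 27, 2026 — timely.

Yes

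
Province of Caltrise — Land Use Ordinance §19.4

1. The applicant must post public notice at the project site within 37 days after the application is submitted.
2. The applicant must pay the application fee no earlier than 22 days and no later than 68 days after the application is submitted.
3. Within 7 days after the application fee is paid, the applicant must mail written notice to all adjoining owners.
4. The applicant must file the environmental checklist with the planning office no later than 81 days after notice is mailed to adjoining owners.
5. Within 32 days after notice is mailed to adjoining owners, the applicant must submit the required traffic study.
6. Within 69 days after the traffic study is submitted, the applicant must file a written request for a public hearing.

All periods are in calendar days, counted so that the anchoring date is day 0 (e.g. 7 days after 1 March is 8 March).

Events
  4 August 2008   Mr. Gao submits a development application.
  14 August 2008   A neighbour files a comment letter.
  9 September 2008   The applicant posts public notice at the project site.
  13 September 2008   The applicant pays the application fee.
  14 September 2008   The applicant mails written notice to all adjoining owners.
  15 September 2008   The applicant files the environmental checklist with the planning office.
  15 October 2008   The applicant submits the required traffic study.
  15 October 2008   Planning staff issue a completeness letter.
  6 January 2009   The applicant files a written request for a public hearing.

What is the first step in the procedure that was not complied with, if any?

Step 1 — counting 37 days from 4 August 2008 (when the application is submitted) gives a deadline of 10 September 2008; 9 September 2008 is within that limit.
Step 2 — 22 and 68 days from 4 August 2008 (when the application is submitted) are 26 August 2008 and 11 October 2008 respectively; 13 September 2008 falls inside that range.
Step 3 — counting 7 days from 13 September 2008 (when the application fee is paid) gives a deadline of 20 September 2008; completed 14 September 2008, before the deadline.
Step 4 — counting 81 days from 14 September 2008 (when notice is mailed to adjoining owners) gives a deadline of 4 December 2008; completed 15 September 2008, before the deadline.
Step 5 — counting 32 days from 14 September 2008 (when notice is mailed to adjoining owners) gives a deadline of 16 October 2008; 15 October 2008 is within that limit.
Step 6 — counting 69 days from 15 October 2008 (when the traffic study is submitted) gives a deadline of 23 December 2008; done 6 January 2009 — 14 days late.

Step 6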